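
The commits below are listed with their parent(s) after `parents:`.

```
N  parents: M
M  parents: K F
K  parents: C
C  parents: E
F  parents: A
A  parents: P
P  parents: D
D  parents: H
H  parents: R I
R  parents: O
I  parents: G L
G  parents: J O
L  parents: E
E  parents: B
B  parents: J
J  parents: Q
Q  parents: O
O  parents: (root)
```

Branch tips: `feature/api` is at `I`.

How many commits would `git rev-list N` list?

18

Walking parent pointers from N: reachable set = {A, B, C, D, E, F, G, H, I, J, K, L, M, N, O, P, Q, R}.
That is 18 commits.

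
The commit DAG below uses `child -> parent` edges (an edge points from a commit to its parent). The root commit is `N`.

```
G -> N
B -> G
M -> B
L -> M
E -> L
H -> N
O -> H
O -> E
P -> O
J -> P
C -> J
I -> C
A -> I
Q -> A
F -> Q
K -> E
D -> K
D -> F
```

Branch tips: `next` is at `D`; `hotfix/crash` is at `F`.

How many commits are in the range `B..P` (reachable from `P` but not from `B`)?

Reachable from P: {B, E, G, H, L, M, N, O, P}.
Reachable from B: {B, G, N}.
In P's history but not B's: {E, H, L, M, O, P} — 6 commits.

6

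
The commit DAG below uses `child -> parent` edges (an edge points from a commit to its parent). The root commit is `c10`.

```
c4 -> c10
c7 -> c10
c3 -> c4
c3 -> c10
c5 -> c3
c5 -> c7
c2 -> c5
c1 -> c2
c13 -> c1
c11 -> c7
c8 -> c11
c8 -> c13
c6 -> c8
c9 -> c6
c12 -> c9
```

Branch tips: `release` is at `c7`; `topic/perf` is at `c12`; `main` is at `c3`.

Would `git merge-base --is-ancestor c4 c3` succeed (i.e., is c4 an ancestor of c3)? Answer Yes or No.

Ancestors of c3 (commits reachable by following parents): {c10, c3, c4}.
c4 is in that set, so it is an ancestor of c3.

Yes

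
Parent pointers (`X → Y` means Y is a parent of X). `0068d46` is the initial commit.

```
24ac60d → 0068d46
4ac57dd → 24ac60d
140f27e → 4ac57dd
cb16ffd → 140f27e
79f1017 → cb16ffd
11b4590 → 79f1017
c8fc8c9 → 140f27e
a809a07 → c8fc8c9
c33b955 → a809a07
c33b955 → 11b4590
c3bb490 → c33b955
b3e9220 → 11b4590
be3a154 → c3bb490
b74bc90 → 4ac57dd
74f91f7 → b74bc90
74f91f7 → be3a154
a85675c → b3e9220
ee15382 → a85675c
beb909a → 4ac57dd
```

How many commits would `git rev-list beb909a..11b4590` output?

4

Reachable from 11b4590: {0068d46, 11b4590, 140f27e, 24ac60d, 4ac57dd, 79f1017, cb16ffd}.
Reachable from beb909a: {0068d46, 24ac60d, 4ac57dd, beb909a}.
In 11b4590's history but not beb909a's: {11b4590, 140f27e, 79f1017, cb16ffd} — 4 commits.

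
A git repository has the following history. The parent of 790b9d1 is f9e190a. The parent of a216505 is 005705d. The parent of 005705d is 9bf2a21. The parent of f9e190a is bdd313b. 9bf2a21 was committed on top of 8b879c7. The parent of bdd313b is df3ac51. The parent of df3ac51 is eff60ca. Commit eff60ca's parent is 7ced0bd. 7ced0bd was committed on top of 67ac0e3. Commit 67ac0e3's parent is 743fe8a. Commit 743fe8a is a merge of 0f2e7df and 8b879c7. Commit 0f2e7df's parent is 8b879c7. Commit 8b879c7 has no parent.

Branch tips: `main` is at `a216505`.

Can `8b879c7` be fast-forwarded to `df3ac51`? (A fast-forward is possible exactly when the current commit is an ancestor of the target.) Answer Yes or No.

Yes

A fast-forward from 8b879c7 to df3ac51 is possible iff 8b879c7 is an ancestor of df3ac51.
Ancestors of df3ac51: {0f2e7df, 67ac0e3, 743fe8a, 7ced0bd, 8b879c7, df3ac51, eff60ca}.
8b879c7 is among them, so fast-forward is possible.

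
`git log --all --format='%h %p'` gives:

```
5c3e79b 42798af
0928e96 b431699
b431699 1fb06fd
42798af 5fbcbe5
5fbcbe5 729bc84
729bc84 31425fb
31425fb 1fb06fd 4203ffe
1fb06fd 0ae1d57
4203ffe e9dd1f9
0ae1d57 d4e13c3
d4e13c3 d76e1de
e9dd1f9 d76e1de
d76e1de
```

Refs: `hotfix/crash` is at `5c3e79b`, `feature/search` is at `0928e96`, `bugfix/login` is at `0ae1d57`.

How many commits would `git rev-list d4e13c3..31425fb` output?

Reachable from 31425fb: {0ae1d57, 1fb06fd, 31425fb, 4203ffe, d4e13c3, d76e1de, e9dd1f9}.
Reachable from d4e13c3: {d4e13c3, d76e1de}.
In 31425fb's history but not d4e13c3's: {0ae1d57, 1fb06fd, 31425fb, 4203ffe, e9dd1f9} — 5 commits.

5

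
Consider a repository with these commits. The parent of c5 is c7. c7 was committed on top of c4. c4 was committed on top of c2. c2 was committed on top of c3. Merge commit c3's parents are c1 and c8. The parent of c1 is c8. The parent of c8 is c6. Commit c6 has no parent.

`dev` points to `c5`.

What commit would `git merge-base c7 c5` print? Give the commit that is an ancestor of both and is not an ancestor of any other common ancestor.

c7

Ancestors of c7: {c1, c2, c3, c4, c6, c7, c8}.
Ancestors of c5: {c1, c2, c3, c4, c5, c6, c7, c8}.
Common ancestors: {c1, c2, c3, c4, c6, c7, c8}.
Among these, c7 is not an ancestor of any other common ancestor — it is the merge base.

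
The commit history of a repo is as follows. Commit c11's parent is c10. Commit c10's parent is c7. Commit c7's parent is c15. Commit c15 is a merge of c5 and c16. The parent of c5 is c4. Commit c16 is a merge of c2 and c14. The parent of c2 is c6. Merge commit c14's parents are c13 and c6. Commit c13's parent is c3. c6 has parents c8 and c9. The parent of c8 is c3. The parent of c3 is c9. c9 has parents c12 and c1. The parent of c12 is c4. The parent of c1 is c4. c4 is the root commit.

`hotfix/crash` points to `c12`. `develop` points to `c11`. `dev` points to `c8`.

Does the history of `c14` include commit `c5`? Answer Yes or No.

Ancestors of c14: {c1, c12, c13, c14, c3, c4, c6, c8, c9}.
c5 is not in that set, so it is not an ancestor of c14.

No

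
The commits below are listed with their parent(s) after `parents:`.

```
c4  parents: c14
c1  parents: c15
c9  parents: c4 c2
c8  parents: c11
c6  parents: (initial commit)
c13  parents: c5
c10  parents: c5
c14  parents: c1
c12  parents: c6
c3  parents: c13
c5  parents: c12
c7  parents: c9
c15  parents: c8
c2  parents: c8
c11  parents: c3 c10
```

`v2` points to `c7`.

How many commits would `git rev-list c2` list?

Walking parent pointers from c2: reachable set = {c10, c11, c12, c13, c2, c3, c5, c6, c8}.
That is 9 commits.

9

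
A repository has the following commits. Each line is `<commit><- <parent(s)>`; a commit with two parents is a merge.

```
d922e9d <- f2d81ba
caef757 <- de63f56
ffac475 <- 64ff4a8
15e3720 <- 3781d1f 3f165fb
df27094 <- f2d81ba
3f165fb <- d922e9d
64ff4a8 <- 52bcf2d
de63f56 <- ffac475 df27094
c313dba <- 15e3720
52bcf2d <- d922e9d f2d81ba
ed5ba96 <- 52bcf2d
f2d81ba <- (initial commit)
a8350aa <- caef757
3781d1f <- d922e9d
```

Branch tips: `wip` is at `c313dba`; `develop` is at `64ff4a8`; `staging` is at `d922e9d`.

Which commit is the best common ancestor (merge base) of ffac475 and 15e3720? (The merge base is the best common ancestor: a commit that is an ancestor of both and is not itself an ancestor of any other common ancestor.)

d922e9d

Ancestors of ffac475: {52bcf2d, 64ff4a8, d922e9d, f2d81ba, ffac475}.
Ancestors of 15e3720: {15e3720, 3781d1f, 3f165fb, d922e9d, f2d81ba}.
Common ancestors: {d922e9d, f2d81ba}.
Among these, d922e9d is not an ancestor of any other common ancestor — it is the merge base.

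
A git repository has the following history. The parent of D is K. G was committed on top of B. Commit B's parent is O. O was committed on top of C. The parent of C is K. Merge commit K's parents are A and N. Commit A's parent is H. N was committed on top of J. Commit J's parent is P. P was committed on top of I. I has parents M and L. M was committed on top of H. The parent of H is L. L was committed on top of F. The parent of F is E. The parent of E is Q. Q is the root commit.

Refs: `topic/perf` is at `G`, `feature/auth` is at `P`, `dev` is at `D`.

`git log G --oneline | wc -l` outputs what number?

Walking parent pointers from G: reachable set = {A, B, C, E, F, G, H, I, J, K, L, M, N, O, P, Q}.
That is 16 commits.

16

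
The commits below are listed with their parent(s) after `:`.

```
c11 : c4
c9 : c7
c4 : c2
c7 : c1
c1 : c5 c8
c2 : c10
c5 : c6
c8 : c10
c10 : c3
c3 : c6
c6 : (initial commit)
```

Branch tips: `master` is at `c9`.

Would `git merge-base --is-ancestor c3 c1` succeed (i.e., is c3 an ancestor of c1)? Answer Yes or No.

Ancestors of c1 (commits reachable by following parents): {c1, c10, c3, c5, c6, c8}.
c3 is in that set, so it is an ancestor of c1.

Yes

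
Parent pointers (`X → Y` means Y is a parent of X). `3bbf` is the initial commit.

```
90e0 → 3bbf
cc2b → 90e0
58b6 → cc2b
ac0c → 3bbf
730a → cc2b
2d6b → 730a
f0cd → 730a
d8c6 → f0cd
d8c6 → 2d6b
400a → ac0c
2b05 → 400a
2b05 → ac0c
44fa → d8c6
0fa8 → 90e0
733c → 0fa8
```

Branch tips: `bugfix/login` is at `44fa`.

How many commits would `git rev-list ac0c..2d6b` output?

Reachable from 2d6b: {2d6b, 3bbf, 730a, 90e0, cc2b}.
Reachable from ac0c: {3bbf, ac0c}.
In 2d6b's history but not ac0c's: {2d6b, 730a, 90e0, cc2b} — 4 commits.

4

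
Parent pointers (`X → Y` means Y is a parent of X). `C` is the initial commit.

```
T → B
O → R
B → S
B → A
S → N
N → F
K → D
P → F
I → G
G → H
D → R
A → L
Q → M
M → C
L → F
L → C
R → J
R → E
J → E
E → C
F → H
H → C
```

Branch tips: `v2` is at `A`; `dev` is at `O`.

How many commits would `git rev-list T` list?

9

Walking parent pointers from T: reachable set = {A, B, C, F, H, L, N, S, T}.
That is 9 commits.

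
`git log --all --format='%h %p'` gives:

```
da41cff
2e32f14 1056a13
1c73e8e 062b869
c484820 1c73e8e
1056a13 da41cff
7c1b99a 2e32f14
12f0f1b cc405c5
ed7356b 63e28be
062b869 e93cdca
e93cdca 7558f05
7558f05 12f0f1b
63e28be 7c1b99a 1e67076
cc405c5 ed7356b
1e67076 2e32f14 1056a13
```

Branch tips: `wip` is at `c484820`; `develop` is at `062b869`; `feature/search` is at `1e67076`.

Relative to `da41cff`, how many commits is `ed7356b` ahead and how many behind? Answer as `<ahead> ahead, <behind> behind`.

6 ahead, 0 behind

Reachable from ed7356b: {1056a13, 1e67076, 2e32f14, 63e28be, 7c1b99a, da41cff, ed7356b}.
Reachable from da41cff: {da41cff}.
Only in ed7356b's history (ahead): {1056a13, 1e67076, 2e32f14, 63e28be, 7c1b99a, ed7356b} — 6.
Only in da41cff's history (behind): {} — 0.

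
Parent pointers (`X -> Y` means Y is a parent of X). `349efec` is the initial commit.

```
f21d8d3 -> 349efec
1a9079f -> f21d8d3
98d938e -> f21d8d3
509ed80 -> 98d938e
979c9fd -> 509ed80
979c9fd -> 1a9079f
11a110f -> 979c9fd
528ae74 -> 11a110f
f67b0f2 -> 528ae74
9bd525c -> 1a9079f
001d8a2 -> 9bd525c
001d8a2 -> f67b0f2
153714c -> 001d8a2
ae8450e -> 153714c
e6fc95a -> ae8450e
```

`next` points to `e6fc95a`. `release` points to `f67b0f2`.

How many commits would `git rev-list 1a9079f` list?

Walking parent pointers from 1a9079f: reachable set = {1a9079f, 349efec, f21d8d3}.
That is 3 commits.

3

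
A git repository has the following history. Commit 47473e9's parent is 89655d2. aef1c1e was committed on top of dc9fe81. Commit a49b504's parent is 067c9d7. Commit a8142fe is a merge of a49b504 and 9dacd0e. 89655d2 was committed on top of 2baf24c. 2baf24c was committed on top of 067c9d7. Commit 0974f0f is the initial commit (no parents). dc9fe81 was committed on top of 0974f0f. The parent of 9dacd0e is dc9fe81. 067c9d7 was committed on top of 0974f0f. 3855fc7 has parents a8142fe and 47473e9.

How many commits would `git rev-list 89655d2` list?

Walking parent pointers from 89655d2: reachable set = {067c9d7, 0974f0f, 2baf24c, 89655d2}.
That is 4 commits.

4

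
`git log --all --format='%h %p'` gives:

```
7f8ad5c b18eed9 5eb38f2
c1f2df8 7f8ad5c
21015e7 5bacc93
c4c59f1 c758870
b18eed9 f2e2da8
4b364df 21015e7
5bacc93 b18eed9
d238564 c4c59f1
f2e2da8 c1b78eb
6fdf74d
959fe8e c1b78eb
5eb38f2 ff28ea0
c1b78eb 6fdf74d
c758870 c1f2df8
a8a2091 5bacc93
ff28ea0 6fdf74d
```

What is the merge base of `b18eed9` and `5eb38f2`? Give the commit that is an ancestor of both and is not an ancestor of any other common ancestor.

6fdf74d

Ancestors of b18eed9: {6fdf74d, b18eed9, c1b78eb, f2e2da8}.
Ancestors of 5eb38f2: {5eb38f2, 6fdf74d, ff28ea0}.
Common ancestors: {6fdf74d}.
The only common ancestor is 6fdf74d, so it is the merge base.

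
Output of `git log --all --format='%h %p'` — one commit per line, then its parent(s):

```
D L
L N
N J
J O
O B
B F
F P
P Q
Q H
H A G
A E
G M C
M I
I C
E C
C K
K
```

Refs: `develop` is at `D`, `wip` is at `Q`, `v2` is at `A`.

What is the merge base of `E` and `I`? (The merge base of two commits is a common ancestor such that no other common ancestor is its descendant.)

Ancestors of E: {C, E, K}.
Ancestors of I: {C, I, K}.
Common ancestors: {C, K}.
Among these, C is not an ancestor of any other common ancestor — it is the merge base.

C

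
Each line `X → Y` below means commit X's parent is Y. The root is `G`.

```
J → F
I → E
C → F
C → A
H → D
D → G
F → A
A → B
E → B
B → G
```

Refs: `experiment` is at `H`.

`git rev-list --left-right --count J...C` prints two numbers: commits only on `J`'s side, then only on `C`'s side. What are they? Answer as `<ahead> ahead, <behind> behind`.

1 ahead, 1 behind

Reachable from J: {A, B, F, G, J}.
Reachable from C: {A, B, C, F, G}.
Only in J's history (ahead): {J} — 1.
Only in C's history (behind): {C} — 1.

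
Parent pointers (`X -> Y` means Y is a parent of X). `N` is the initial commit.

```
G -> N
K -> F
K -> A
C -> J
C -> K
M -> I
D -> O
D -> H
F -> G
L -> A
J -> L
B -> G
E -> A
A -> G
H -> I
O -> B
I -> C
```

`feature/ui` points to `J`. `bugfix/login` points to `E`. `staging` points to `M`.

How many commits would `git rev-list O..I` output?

7

Reachable from I: {A, C, F, G, I, J, K, L, N}.
Reachable from O: {B, G, N, O}.
In I's history but not O's: {A, C, F, I, J, K, L} — 7 commits.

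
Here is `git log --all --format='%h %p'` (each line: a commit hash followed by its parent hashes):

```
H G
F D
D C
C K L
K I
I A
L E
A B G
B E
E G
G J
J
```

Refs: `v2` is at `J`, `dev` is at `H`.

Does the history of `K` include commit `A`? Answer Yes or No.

Ancestors of K (commits reachable by following parents): {A, B, E, G, I, J, K}.
A is in that set, so it is an ancestor of K.

Yes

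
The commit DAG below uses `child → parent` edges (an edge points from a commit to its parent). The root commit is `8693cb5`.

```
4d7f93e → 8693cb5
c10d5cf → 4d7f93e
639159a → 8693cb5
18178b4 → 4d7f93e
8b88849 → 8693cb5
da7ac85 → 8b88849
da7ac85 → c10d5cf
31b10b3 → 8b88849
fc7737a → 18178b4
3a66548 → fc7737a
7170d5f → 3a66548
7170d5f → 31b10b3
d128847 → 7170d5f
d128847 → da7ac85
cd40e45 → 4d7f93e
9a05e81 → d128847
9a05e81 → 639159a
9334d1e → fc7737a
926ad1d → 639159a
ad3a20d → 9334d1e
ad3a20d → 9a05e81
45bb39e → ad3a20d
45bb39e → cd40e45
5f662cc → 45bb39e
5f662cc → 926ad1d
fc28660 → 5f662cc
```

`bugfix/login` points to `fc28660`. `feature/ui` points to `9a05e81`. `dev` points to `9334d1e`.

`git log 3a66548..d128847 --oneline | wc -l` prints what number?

6

Reachable from d128847: {18178b4, 31b10b3, 3a66548, 4d7f93e, 7170d5f, 8693cb5, 8b88849, c10d5cf, d128847, da7ac85, fc7737a}.
Reachable from 3a66548: {18178b4, 3a66548, 4d7f93e, 8693cb5, fc7737a}.
In d128847's history but not 3a66548's: {31b10b3, 7170d5f, 8b88849, c10d5cf, d128847, da7ac85} — 6 commits.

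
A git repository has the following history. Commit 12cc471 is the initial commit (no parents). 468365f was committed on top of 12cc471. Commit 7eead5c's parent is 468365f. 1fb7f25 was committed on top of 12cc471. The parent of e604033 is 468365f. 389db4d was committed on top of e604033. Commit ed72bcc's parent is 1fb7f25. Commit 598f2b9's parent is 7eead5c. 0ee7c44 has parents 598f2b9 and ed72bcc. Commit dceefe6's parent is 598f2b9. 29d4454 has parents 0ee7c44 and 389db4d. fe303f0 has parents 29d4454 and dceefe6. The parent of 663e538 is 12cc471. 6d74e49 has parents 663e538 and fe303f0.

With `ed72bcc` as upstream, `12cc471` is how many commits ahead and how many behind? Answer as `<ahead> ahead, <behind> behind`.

Reachable from 12cc471: {12cc471}.
Reachable from ed72bcc: {12cc471, 1fb7f25, ed72bcc}.
Only in 12cc471's history (ahead): {} — 0.
Only in ed72bcc's history (behind): {1fb7f25, ed72bcc} — 2.

0 ahead, 2 behind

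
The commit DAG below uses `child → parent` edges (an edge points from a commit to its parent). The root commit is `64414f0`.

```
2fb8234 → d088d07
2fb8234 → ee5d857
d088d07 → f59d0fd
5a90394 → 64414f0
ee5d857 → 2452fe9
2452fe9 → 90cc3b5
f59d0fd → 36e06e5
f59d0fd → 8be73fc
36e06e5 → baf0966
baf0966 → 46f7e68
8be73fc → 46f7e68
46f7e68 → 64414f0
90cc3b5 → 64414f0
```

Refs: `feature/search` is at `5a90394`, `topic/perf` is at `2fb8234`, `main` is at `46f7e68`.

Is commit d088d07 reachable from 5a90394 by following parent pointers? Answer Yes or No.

Ancestors of 5a90394: {5a90394, 64414f0}.
d088d07 is not in that set, so it is not an ancestor of 5a90394.

No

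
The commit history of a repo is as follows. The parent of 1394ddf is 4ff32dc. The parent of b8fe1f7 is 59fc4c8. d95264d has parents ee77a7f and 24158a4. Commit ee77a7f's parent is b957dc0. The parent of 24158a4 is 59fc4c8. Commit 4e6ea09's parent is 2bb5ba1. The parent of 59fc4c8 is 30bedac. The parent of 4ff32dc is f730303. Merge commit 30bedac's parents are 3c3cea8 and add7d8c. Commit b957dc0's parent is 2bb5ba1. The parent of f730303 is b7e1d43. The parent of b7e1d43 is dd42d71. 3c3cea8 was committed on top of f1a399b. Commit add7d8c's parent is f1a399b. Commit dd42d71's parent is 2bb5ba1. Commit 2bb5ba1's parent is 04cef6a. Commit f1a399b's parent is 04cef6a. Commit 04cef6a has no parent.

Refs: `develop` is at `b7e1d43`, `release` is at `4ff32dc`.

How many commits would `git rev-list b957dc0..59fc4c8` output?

5

Reachable from 59fc4c8: {04cef6a, 30bedac, 3c3cea8, 59fc4c8, add7d8c, f1a399b}.
Reachable from b957dc0: {04cef6a, 2bb5ba1, b957dc0}.
In 59fc4c8's history but not b957dc0's: {30bedac, 3c3cea8, 59fc4c8, add7d8c, f1a399b} — 5 commits.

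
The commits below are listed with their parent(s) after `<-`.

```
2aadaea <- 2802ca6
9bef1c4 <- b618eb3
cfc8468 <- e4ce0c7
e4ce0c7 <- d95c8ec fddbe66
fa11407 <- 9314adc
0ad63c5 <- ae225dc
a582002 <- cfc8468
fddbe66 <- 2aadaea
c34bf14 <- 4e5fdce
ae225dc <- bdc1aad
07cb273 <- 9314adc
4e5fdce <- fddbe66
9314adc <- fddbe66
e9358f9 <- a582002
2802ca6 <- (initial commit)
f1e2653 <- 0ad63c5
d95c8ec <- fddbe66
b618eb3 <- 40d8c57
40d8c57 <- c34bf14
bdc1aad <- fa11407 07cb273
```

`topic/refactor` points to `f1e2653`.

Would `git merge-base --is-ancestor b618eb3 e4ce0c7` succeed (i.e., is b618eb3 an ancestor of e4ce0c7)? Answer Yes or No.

Ancestors of e4ce0c7: {2802ca6, 2aadaea, d95c8ec, e4ce0c7, fddbe66}.
b618eb3 is not in that set, so it is not an ancestor of e4ce0c7.

No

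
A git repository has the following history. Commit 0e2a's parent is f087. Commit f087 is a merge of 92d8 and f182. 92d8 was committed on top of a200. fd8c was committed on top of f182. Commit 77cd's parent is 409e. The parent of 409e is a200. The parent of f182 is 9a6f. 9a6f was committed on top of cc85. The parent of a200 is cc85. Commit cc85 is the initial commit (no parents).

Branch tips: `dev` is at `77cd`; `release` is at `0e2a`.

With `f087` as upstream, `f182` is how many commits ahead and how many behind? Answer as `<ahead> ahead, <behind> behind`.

Reachable from f182: {9a6f, cc85, f182}.
Reachable from f087: {92d8, 9a6f, a200, cc85, f087, f182}.
Only in f182's history (ahead): {} — 0.
Only in f087's history (behind): {92d8, a200, f087} — 3.

0 ahead, 3 behind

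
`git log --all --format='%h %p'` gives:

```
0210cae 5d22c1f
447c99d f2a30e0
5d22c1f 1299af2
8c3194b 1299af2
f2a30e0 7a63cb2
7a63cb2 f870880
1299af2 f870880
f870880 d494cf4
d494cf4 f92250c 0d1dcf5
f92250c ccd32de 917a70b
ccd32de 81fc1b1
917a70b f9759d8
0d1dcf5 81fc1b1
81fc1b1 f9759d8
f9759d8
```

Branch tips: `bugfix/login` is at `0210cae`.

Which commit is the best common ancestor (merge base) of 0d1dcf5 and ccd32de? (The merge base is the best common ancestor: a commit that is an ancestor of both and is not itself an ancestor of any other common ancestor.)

81fc1b1

Ancestors of 0d1dcf5: {0d1dcf5, 81fc1b1, f9759d8}.
Ancestors of ccd32de: {81fc1b1, ccd32de, f9759d8}.
Common ancestors: {81fc1b1, f9759d8}.
Among these, 81fc1b1 is not an ancestor of any other common ancestor — it is the merge base.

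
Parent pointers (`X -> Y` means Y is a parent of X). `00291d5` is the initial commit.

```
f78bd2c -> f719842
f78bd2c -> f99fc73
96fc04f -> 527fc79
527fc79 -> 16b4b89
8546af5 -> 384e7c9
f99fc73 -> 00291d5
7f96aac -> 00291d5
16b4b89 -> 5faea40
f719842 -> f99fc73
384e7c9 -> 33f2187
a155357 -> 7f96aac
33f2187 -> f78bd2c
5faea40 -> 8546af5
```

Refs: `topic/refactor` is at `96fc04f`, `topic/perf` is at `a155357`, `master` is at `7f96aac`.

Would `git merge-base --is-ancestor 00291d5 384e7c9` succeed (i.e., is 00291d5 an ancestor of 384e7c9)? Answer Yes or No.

Ancestors of 384e7c9 (commits reachable by following parents): {00291d5, 33f2187, 384e7c9, f719842, f78bd2c, f99fc73}.
00291d5 is in that set, so it is an ancestor of 384e7c9.

Yes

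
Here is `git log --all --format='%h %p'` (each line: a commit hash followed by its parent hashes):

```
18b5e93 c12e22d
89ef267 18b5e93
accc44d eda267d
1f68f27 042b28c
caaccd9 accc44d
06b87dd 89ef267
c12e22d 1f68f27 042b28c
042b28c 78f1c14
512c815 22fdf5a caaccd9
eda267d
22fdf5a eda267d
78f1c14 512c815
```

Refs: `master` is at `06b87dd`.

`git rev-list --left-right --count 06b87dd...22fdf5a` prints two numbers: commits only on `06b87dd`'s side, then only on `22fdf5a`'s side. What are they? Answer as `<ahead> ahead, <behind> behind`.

10 ahead, 0 behind

Reachable from 06b87dd: {042b28c, 06b87dd, 18b5e93, 1f68f27, 22fdf5a, 512c815, 78f1c14, 89ef267, accc44d, c12e22d, caaccd9, eda267d}.
Reachable from 22fdf5a: {22fdf5a, eda267d}.
Only in 06b87dd's history (ahead): {042b28c, 06b87dd, 18b5e93, 1f68f27, 512c815, 78f1c14, 89ef267, accc44d, c12e22d, caaccd9} — 10.
Only in 22fdf5a's history (behind): {} — 0.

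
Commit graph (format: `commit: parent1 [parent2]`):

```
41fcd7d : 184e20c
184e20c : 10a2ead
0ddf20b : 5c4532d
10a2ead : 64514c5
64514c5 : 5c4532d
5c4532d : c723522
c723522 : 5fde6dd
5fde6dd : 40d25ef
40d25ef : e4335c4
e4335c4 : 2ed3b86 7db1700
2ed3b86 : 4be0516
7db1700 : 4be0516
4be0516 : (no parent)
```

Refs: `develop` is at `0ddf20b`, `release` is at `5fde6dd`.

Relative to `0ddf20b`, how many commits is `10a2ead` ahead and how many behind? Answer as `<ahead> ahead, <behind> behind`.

2 ahead, 1 behind

Reachable from 10a2ead: {10a2ead, 2ed3b86, 40d25ef, 4be0516, 5c4532d, 5fde6dd, 64514c5, 7db1700, c723522, e4335c4}.
Reachable from 0ddf20b: {0ddf20b, 2ed3b86, 40d25ef, 4be0516, 5c4532d, 5fde6dd, 7db1700, c723522, e4335c4}.
Only in 10a2ead's history (ahead): {10a2ead, 64514c5} — 2.
Only in 0ddf20b's history (behind): {0ddf20b} — 1.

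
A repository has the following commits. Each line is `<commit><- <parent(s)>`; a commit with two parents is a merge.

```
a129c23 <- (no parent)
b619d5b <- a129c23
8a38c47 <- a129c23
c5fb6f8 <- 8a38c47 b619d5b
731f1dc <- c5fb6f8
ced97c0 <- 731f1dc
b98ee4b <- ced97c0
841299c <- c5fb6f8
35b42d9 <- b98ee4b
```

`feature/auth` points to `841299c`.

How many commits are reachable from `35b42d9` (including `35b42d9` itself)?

8

Walking parent pointers from 35b42d9: reachable set = {35b42d9, 731f1dc, 8a38c47, a129c23, b619d5b, b98ee4b, c5fb6f8, ced97c0}.
That is 8 commits.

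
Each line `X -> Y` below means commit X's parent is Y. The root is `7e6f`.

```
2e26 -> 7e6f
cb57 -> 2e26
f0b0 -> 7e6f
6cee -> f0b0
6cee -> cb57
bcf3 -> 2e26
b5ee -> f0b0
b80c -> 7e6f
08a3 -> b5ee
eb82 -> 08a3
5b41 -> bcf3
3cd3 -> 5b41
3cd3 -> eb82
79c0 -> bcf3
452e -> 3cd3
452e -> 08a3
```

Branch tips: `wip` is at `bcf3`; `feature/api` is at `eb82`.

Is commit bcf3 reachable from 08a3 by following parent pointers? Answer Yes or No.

No

Ancestors of 08a3: {08a3, 7e6f, b5ee, f0b0}.
bcf3 is not in that set, so it is not an ancestor of 08a3.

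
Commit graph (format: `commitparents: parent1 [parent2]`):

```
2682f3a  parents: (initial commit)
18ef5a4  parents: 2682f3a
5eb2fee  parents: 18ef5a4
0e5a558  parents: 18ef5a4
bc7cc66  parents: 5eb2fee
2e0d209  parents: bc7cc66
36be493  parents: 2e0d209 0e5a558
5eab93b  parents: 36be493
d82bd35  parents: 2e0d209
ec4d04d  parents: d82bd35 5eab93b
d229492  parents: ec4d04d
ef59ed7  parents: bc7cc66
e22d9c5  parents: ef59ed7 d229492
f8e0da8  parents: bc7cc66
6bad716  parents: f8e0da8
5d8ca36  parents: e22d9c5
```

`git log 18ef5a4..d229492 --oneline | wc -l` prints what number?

Reachable from d229492: {0e5a558, 18ef5a4, 2682f3a, 2e0d209, 36be493, 5eab93b, 5eb2fee, bc7cc66, d229492, d82bd35, ec4d04d}.
Reachable from 18ef5a4: {18ef5a4, 2682f3a}.
In d229492's history but not 18ef5a4's: {0e5a558, 2e0d209, 36be493, 5eab93b, 5eb2fee, bc7cc66, d229492, d82bd35, ec4d04d} — 9 commits.

9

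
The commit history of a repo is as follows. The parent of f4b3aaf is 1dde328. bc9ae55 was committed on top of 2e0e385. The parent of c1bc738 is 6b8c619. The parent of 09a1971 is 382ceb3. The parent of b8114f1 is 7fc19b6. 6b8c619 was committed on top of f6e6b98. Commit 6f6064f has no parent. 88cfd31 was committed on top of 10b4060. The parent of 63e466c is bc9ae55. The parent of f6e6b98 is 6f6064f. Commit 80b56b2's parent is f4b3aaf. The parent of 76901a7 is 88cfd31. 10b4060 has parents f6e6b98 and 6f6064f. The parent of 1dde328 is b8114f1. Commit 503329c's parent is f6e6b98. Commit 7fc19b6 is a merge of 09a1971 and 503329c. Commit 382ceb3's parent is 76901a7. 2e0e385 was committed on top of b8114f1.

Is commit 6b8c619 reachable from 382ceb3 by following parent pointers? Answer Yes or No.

No

Ancestors of 382ceb3: {10b4060, 382ceb3, 6f6064f, 76901a7, 88cfd31, f6e6b98}.
6b8c619 is not in that set, so it is not an ancestor of 382ceb3.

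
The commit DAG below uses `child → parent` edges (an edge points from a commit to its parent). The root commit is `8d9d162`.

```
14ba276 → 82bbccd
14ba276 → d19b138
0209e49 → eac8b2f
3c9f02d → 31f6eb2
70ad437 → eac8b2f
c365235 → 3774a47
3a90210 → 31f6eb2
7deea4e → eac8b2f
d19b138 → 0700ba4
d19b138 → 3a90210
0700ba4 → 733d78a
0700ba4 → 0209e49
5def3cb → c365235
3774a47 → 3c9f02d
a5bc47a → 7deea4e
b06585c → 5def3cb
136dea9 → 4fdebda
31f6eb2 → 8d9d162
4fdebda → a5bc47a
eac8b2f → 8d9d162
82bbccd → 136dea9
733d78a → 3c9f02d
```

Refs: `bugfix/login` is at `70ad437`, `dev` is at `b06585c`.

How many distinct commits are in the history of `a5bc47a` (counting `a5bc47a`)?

Walking parent pointers from a5bc47a: reachable set = {7deea4e, 8d9d162, a5bc47a, eac8b2f}.
That is 4 commits.

4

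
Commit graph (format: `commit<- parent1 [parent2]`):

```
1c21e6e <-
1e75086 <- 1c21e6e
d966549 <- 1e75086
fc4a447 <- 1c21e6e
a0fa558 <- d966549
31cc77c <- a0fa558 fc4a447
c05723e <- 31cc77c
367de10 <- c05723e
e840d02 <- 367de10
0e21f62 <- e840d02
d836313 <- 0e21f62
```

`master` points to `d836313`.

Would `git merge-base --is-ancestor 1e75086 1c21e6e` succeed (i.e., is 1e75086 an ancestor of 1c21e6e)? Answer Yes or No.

Ancestors of 1c21e6e: {1c21e6e}.
1e75086 is not in that set, so it is not an ancestor of 1c21e6e.

No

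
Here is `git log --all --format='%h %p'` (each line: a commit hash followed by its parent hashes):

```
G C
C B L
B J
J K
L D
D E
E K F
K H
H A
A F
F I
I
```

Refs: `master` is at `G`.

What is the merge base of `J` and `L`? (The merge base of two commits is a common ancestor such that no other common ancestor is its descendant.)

Ancestors of J: {A, F, H, I, J, K}.
Ancestors of L: {A, D, E, F, H, I, K, L}.
Common ancestors: {A, F, H, I, K}.
Among these, K is not an ancestor of any other common ancestor — it is the merge base.

K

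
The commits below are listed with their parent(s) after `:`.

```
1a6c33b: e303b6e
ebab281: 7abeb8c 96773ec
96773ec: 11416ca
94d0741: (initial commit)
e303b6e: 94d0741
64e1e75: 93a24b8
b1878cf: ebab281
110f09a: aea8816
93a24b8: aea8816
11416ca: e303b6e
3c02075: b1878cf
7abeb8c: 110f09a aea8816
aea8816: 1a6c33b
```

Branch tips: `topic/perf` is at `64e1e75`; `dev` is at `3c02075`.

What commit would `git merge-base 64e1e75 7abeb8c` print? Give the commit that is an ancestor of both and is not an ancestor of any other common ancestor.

aea8816

Ancestors of 64e1e75: {1a6c33b, 64e1e75, 93a24b8, 94d0741, aea8816, e303b6e}.
Ancestors of 7abeb8c: {110f09a, 1a6c33b, 7abeb8c, 94d0741, aea8816, e303b6e}.
Common ancestors: {1a6c33b, 94d0741, aea8816, e303b6e}.
Among these, aea8816 is not an ancestor of any other common ancestor — it is the merge base.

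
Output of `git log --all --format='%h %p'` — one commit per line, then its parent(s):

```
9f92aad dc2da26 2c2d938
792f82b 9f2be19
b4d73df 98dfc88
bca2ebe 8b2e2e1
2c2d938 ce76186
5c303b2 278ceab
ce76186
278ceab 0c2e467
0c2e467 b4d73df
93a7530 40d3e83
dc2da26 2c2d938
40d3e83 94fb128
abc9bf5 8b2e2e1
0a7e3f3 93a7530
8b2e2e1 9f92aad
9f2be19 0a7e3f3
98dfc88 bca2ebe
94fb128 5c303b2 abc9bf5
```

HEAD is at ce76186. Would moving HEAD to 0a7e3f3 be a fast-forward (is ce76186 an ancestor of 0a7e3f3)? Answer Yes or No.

A fast-forward from ce76186 to 0a7e3f3 is possible iff ce76186 is an ancestor of 0a7e3f3.
Ancestors of 0a7e3f3: {0a7e3f3, 0c2e467, 278ceab, 2c2d938, 40d3e83, 5c303b2, 8b2e2e1, 93a7530, 94fb128, 98dfc88, 9f92aad, abc9bf5, b4d73df, bca2ebe, ce76186, dc2da26}.
ce76186 is among them, so fast-forward is possible.

Yes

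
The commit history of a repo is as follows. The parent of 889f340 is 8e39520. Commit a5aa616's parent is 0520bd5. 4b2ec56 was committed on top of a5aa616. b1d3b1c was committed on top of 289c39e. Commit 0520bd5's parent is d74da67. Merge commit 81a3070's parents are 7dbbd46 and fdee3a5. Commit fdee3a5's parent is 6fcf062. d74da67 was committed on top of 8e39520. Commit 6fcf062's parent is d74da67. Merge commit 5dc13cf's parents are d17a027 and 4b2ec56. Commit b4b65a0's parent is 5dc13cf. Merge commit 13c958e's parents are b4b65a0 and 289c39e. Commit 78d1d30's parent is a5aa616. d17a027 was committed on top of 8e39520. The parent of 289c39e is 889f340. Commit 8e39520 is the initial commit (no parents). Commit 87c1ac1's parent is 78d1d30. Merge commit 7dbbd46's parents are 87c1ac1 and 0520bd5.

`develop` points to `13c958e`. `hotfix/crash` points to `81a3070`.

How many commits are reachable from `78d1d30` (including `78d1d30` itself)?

5

Walking parent pointers from 78d1d30: reachable set = {0520bd5, 78d1d30, 8e39520, a5aa616, d74da67}.
That is 5 commits.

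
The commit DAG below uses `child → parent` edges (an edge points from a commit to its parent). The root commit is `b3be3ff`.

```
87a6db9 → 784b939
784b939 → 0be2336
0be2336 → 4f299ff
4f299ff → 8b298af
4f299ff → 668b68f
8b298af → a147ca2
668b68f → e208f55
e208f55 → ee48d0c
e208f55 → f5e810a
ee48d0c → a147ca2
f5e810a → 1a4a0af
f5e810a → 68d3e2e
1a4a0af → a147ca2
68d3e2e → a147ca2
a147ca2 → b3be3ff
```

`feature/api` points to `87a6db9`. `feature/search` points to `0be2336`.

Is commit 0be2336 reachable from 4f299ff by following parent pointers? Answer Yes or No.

Ancestors of 4f299ff: {1a4a0af, 4f299ff, 668b68f, 68d3e2e, 8b298af, a147ca2, b3be3ff, e208f55, ee48d0c, f5e810a}.
0be2336 is not in that set, so it is not an ancestor of 4f299ff.

No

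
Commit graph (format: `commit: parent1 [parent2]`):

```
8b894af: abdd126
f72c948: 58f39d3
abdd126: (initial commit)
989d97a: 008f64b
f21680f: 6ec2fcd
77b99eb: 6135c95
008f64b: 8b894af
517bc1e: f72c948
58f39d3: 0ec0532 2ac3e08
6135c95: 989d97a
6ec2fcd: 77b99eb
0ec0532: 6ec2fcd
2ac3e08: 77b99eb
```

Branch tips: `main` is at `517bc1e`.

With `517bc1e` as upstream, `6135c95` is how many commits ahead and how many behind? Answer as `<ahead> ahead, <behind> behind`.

Reachable from 6135c95: {008f64b, 6135c95, 8b894af, 989d97a, abdd126}.
Reachable from 517bc1e: {008f64b, 0ec0532, 2ac3e08, 517bc1e, 58f39d3, 6135c95, 6ec2fcd, 77b99eb, 8b894af, 989d97a, abdd126, f72c948}.
Only in 6135c95's history (ahead): {} — 0.
Only in 517bc1e's history (behind): {0ec0532, 2ac3e08, 517bc1e, 58f39d3, 6ec2fcd, 77b99eb, f72c948} — 7.

0 ahead, 7 behind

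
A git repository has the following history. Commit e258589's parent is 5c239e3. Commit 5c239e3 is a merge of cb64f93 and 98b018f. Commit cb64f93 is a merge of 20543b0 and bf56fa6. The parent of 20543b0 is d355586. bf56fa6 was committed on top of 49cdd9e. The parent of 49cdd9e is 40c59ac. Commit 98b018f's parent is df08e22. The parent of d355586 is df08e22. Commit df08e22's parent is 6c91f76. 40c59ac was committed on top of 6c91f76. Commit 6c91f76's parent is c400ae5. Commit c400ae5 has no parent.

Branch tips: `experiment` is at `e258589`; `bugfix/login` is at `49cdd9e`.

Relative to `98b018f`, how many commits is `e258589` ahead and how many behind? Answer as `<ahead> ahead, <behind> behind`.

Reachable from e258589: {20543b0, 40c59ac, 49cdd9e, 5c239e3, 6c91f76, 98b018f, bf56fa6, c400ae5, cb64f93, d355586, df08e22, e258589}.
Reachable from 98b018f: {6c91f76, 98b018f, c400ae5, df08e22}.
Only in e258589's history (ahead): {20543b0, 40c59ac, 49cdd9e, 5c239e3, bf56fa6, cb64f93, d355586, e258589} — 8.
Only in 98b018f's history (behind): {} — 0.

8 ahead, 0 behind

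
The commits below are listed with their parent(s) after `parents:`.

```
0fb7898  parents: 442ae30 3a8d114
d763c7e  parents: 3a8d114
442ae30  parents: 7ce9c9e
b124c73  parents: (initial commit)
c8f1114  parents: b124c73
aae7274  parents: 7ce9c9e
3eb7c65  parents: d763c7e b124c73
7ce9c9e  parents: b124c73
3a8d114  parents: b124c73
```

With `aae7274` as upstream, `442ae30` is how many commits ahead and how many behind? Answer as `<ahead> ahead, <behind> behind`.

Reachable from 442ae30: {442ae30, 7ce9c9e, b124c73}.
Reachable from aae7274: {7ce9c9e, aae7274, b124c73}.
Only in 442ae30's history (ahead): {442ae30} — 1.
Only in aae7274's history (behind): {aae7274} — 1.

1 ahead, 1 behind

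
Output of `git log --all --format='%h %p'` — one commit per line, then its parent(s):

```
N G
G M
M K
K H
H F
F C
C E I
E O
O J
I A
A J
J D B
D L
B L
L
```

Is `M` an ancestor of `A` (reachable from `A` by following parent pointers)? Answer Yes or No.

No

Ancestors of A: {A, B, D, J, L}.
M is not in that set, so it is not an ancestor of A.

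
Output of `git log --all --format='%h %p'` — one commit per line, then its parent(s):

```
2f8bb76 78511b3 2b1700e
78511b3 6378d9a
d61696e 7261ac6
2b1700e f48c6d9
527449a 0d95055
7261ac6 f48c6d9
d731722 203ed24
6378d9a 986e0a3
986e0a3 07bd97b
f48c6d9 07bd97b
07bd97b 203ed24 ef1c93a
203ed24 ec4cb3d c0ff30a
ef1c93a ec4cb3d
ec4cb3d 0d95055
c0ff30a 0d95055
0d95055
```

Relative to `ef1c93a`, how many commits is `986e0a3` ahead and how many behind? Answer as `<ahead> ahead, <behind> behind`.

4 ahead, 0 behind

Reachable from 986e0a3: {07bd97b, 0d95055, 203ed24, 986e0a3, c0ff30a, ec4cb3d, ef1c93a}.
Reachable from ef1c93a: {0d95055, ec4cb3d, ef1c93a}.
Only in 986e0a3's history (ahead): {07bd97b, 203ed24, 986e0a3, c0ff30a} — 4.
Only in ef1c93a's history (behind): {} — 0.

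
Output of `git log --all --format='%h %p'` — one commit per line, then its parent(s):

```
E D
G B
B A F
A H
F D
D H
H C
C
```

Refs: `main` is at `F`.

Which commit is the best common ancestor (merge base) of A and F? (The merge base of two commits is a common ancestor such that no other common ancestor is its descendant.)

Ancestors of A: {A, C, H}.
Ancestors of F: {C, D, F, H}.
Common ancestors: {C, H}.
Among these, H is not an ancestor of any other common ancestor — it is the merge base.

H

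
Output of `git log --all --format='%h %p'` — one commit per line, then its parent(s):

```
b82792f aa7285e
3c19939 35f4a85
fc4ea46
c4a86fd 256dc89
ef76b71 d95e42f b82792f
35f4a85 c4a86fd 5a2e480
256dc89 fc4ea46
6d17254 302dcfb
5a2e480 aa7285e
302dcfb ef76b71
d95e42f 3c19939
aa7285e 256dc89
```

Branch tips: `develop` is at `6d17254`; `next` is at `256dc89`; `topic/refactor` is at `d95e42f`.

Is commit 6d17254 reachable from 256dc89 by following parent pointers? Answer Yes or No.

Ancestors of 256dc89: {256dc89, fc4ea46}.
6d17254 is not in that set, so it is not an ancestor of 256dc89.

No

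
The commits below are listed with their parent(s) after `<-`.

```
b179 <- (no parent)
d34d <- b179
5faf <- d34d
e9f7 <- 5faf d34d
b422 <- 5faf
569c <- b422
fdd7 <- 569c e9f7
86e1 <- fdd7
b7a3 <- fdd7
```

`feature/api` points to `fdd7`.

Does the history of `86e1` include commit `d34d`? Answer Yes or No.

Yes

Ancestors of 86e1 (commits reachable by following parents): {569c, 5faf, 86e1, b179, b422, d34d, e9f7, fdd7}.
d34d is in that set, so it is an ancestor of 86e1.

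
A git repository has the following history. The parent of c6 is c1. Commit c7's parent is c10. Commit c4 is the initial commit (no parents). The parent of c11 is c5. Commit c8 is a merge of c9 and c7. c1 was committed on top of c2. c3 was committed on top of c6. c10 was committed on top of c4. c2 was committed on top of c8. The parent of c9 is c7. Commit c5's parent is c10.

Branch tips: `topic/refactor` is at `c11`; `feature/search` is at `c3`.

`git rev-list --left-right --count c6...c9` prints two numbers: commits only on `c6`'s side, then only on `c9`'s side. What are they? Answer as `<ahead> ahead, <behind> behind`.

Reachable from c6: {c1, c10, c2, c4, c6, c7, c8, c9}.
Reachable from c9: {c10, c4, c7, c9}.
Only in c6's history (ahead): {c1, c2, c6, c8} — 4.
Only in c9's history (behind): {} — 0.

4 ahead, 0 behind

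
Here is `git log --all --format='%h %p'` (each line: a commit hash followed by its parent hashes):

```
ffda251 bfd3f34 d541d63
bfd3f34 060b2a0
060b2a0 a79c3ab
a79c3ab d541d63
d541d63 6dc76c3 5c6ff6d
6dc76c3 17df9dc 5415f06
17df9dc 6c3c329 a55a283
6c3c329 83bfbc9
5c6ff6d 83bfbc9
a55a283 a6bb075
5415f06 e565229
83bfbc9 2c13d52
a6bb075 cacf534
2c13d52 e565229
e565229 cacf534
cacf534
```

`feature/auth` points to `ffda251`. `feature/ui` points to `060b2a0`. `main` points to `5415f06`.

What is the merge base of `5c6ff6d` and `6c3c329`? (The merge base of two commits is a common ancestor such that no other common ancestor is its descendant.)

83bfbc9

Ancestors of 5c6ff6d: {2c13d52, 5c6ff6d, 83bfbc9, cacf534, e565229}.
Ancestors of 6c3c329: {2c13d52, 6c3c329, 83bfbc9, cacf534, e565229}.
Common ancestors: {2c13d52, 83bfbc9, cacf534, e565229}.
Among these, 83bfbc9 is not an ancestor of any other common ancestor — it is the merge base.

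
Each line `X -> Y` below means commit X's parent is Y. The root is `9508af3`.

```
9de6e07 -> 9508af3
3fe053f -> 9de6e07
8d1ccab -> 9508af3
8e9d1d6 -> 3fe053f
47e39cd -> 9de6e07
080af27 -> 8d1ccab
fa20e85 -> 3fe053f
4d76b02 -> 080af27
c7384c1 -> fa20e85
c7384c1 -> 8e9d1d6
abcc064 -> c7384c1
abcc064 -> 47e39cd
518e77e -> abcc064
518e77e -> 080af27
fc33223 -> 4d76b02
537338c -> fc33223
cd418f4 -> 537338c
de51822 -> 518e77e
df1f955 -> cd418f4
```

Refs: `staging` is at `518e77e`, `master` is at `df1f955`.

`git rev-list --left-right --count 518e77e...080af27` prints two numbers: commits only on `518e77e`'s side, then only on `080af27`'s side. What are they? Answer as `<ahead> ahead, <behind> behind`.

Reachable from 518e77e: {080af27, 3fe053f, 47e39cd, 518e77e, 8d1ccab, 8e9d1d6, 9508af3, 9de6e07, abcc064, c7384c1, fa20e85}.
Reachable from 080af27: {080af27, 8d1ccab, 9508af3}.
Only in 518e77e's history (ahead): {3fe053f, 47e39cd, 518e77e, 8e9d1d6, 9de6e07, abcc064, c7384c1, fa20e85} — 8.
Only in 080af27's history (behind): {} — 0.

8 ahead, 0 behind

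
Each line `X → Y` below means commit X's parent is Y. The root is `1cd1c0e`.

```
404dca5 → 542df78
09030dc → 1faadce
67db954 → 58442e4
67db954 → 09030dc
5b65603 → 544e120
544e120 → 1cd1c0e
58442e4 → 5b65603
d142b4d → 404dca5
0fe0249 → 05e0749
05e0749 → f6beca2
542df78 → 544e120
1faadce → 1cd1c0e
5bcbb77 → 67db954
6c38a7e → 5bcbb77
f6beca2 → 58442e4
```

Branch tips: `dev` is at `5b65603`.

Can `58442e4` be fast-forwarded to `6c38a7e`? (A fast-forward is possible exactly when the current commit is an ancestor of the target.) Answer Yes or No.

A fast-forward from 58442e4 to 6c38a7e is possible iff 58442e4 is an ancestor of 6c38a7e.
Ancestors of 6c38a7e: {09030dc, 1cd1c0e, 1faadce, 544e120, 58442e4, 5b65603, 5bcbb77, 67db954, 6c38a7e}.
58442e4 is among them, so fast-forward is possible.

Yes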